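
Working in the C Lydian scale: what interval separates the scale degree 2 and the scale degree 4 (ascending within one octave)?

major third

The scale runs C D E F♯ G A B.
The scale degree 2 is D and the 4th degree is F♯.
D up to F♯ spans 3 letter names and 4 semitones — a major third.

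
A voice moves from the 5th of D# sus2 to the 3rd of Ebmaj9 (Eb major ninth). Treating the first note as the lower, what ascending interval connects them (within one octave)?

diminished seventh

D# sus2 has A# as its 5th, and Ebmaj9 (Eb major ninth) has G as its 3rd.
A# up to G is 9 semitones, a whole step narrower than a major seventh, so the interval is diminished.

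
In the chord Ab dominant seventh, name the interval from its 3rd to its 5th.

Ab7 (Ab dominant seventh) is spelled Ab-C-Eb-Gb.
So we need the interval from C up to Eb.
From C to Eb: 3 semitones over a third = minor.

minor third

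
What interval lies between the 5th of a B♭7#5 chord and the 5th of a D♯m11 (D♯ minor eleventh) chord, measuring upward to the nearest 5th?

B♭7#5 has F♯ as its 5th, and D♯m11 (D♯ minor eleventh) has A♯ as its 5th.
Counting 3 letters and 4 half steps from F♯ gives a major third.

major 3rd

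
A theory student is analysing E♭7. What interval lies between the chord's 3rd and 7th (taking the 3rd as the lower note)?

diminished fifth

E♭7 is spelled E♭–G–B♭–D♭.
So we need the interval from G up to D♭.
From G to D♭: 6 semitones over a fifth = diminished.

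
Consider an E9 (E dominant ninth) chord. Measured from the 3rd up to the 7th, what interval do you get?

The chord tones of E9 are E G# B D F#.
That puts G# below D.
5 letter names make it a fifth; at 6 semitones (a half step narrower than perfect) the quality is diminished.

diminished fifth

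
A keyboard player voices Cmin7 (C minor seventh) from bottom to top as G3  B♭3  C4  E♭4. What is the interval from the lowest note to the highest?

minor sixth

The outer voices are G3 and E♭4.
From G to E♭: 8 semitones over a sixth = minor.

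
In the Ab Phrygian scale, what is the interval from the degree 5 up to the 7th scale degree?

minor third

Ab phrygian: Ab Bbb Cb Db Eb Fb Gb.
So we need the interval from Eb up to Gb.
3 letter names make it a third; at 3 semitones (a half step narrower than major) the quality is minor.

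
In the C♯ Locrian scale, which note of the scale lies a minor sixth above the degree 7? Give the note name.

G

The scale is C♯ D E F♯ G A B.
The degree 7 is B; a minor sixth above that is G — scale degree 5.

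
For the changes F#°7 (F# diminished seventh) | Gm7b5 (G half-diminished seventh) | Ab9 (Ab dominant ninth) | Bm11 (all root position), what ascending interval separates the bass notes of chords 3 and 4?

The roots are Ab and B.
2 letter names make it a second; at 3 semitones (a half step wider than major) the quality is augmented.

augmented second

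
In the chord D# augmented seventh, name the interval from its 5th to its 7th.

Spelling the chord: D#–F##–A##–C#.
5th = A##; 7th = C#.
A## up to C# is 2 semitones, a whole step narrower than a major third, so the interval is diminished.

diminished 3rd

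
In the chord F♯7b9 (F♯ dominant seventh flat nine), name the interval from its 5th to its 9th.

diminished 5th

The chord tones of F♯7b9 (F♯ dominant seventh flat nine) are F♯–A♯–C♯–E–G.
So we need the interval from C♯ up to G.
C♯ up to G is 6 semitones, a half step narrower than a perfect fifth, so the interval is diminished.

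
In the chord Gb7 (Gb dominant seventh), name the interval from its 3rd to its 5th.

The chord tones of Gb7 are Gb–Bb–Db–Fb.
That puts Bb below Db.
3 letter names make it a third; at 3 semitones (a half step narrower than major) the quality is minor.

minor third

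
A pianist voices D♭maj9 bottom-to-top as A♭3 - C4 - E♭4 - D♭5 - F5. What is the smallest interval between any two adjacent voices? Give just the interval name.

Adjacent intervals: A♭3→C4 = major third; C4→E♭4 = minor third; E♭4→D♭5 = minor seventh; D♭5→F5 = major third.
The smallest is C4 to E♭4, a minor third (3 semitones).

minor third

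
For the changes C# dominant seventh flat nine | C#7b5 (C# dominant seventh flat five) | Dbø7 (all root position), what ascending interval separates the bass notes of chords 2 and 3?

The roots are C# and Db.
C# up to Db is 0 semitones, a whole step narrower than a major second, so the interval is diminished.

diminished second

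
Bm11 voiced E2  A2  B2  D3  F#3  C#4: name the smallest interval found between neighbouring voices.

major second

Adjacent intervals: E2→A2 = perfect fourth; A2→B2 = major second; B2→D3 = minor third; D3→F#3 = major third; F#3→C#4 = perfect fifth.
The smallest is A2 to B2, a major second (2 semitones).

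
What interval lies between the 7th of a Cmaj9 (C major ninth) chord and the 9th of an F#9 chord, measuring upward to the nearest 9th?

major sixth

Cmaj9 (C major ninth) has B as its 7th, and F#9 has G# as its 9th.
B up to G# spans 6 letter names and 9 semitones — a major sixth.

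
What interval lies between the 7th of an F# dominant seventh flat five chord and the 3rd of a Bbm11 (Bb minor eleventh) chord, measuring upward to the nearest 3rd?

F# dominant seventh flat five has E as its 7th, and Bbm11 (Bb minor eleventh) has Db as its 3rd.
E up to Db is 9 semitones, a whole step narrower than a major seventh, so the interval is diminished.

diminished seventh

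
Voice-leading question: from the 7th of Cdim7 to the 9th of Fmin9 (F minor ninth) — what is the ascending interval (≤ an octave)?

Cdim7 has Bbb as its 7th, and Fmin9 (F minor ninth) has G as its 9th.
Bbb up to G is 10 semitones, a half step wider than a major sixth, so the interval is augmented.

augmented sixth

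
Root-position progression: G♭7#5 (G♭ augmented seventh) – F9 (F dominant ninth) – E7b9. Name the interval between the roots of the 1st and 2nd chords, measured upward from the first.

The roots are G♭ and F.
G♭ up to F spans 7 letter names and 11 semitones — a major seventh.

M7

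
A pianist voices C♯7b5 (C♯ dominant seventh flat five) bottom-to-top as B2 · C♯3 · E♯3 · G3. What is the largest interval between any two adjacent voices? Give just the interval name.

Adjacent intervals: B2→C♯3 = major second; C♯3→E♯3 = major third; E♯3→G3 = diminished third.
The largest is C♯3 to E♯3, a major third (4 semitones).

major third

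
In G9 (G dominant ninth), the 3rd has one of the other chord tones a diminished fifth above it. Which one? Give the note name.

The chord tones of G9 are G–B–D–F–A.
The 3rd is B. A diminished fifth above B is F.
F is the chord's 7th.

F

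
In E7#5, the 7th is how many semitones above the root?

The chord tones of Eaug7 are E-G#-B#-D.
E to D is a minor seventh: 10 semitones.

10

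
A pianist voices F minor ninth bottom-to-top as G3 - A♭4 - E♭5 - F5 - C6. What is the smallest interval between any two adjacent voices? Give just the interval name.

Adjacent intervals: G3→A♭4 = minor ninth; A♭4→E♭5 = perfect fifth; E♭5→F5 = major second; F5→C6 = perfect fifth.
The smallest is E♭5 to F5, a major second (2 semitones).

major second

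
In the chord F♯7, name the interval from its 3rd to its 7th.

The chord tones of F♯7 are F♯–A♯–C♯–E.
That puts A♯ below E.
5 letter names make it a fifth; at 6 semitones (a half step narrower than perfect) the quality is diminished.

diminished fifth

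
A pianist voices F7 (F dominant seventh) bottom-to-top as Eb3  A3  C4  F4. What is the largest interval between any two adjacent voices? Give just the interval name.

Adjacent intervals: Eb3→A3 = augmented fourth; A3→C4 = minor third; C4→F4 = perfect fourth.
The largest is Eb3 to A3, an augmented fourth (6 semitones).

augmented fourth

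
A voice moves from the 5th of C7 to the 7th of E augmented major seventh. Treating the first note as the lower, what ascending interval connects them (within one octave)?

The 5th of C7 is G; the 7th of E augmented major seventh is D♯.
5 letter names make it a fifth; at 8 semitones (a half step wider than perfect) the quality is augmented.

augmented fifth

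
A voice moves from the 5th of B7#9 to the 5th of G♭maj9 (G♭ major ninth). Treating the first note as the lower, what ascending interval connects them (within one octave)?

diminished sixth

The 5th of B7#9 is F♯; the 5th of G♭maj9 (G♭ major ninth) is D♭.
From F♯ to D♭: 7 semitones over a sixth = diminished.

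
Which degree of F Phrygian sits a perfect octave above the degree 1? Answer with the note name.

F

The scale is F Gb Ab Bb C Db Eb.
The degree 1 is F; a perfect octave above that is F — scale degree 1.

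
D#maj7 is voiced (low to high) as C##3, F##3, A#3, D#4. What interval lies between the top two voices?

perfect fourth

Those voices are A#3 and D#4.
From A# to D# is 5 semitones, exactly the perfect fourth.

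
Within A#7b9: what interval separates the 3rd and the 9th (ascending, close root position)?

diminished seventh

A# dominant seventh flat nine is spelled A#, C##, E#, G#, B.
3rd = C##; 9th = B.
From C## to B: 9 semitones over a seventh = diminished.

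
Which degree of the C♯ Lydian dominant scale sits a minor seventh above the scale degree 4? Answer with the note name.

E#

The scale is C♯ D♯ E♯ F𝄪 G♯ A♯ B.
The scale degree 4 is F𝄪; a minor seventh above that is E♯ — scale degree 3.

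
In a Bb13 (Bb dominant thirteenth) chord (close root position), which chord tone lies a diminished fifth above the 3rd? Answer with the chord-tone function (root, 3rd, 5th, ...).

7th

Bb13 (Bb dominant thirteenth) is spelled Bb, D, F, Ab, C, G.
The 3rd is D. A diminished fifth above D is Ab.
Ab is the chord's 7th.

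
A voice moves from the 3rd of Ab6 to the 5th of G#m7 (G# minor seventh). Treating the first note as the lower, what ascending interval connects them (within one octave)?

Ab6 has C as its 3rd, and G#m7 (G# minor seventh) has D# as its 5th.
From C to D#: 3 semitones over a second = augmented.

A2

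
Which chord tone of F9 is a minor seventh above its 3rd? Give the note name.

G

The chord tones of F9 (F dominant ninth) are F–A–C–E♭–G.
The 3rd is A. A minor seventh above A is G.
G is the chord's 9th.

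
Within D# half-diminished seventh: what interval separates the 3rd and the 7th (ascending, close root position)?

P5

D# half-diminished seventh: D#-F#-A-C#.
3rd = F#; 7th = C#.
Counting 5 letters and 7 half steps from F# gives a perfect fifth.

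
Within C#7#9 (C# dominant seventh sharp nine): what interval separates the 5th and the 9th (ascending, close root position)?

augmented fifth

C#7#9: C#-E#-G#-B-D##.
So we need the interval from G# up to D##.
5 letter names make it a fifth; at 8 semitones (a half step wider than perfect) the quality is augmented.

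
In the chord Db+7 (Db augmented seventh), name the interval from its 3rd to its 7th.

Spelling the chord: Db, F, A, Cb.
The 3rd is F and the 7th is Cb.
From F to Cb: 6 semitones over a fifth = diminished.

diminished fifth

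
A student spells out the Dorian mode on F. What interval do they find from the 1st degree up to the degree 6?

F dorian: F G A♭ B♭ C D E♭.
The 1st degree is F and the 6th degree is D.
Counting 6 letters and 9 half steps from F gives a major sixth.

major sixth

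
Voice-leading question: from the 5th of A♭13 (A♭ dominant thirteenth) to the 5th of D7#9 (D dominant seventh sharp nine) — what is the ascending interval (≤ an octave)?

A♭13 (A♭ dominant thirteenth) has E♭ as its 5th, and D7#9 (D dominant seventh sharp nine) has A as its 5th.
From E♭ to A: 6 semitones over a fourth = augmented.

augmented fourth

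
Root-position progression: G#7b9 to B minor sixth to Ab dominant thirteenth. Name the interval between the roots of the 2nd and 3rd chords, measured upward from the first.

The roots are B and Ab.
From B to Ab: 9 semitones over a seventh = diminished.

diminished 7th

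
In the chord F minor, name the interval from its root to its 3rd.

Spelling the chord: F, A♭, C.
Root = F; 3rd = A♭.
From F to A♭: 3 semitones over a third = minor.

minor third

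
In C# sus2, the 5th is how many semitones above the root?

7

C#sus2: C#, D#, G#.
C# to G# is a perfect fifth: 7 semitones.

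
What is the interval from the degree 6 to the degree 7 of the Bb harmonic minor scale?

Spelling the Bb harmonic minor scale: Bb C Db Eb F Gb A.
Degree 6 = Gb; degree 7 = A.
Gb up to A is 3 semitones, a half step wider than a major second, so the interval is augmented.

augmented second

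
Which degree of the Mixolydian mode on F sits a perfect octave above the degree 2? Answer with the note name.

The scale is F G A B♭ C D E♭.
The degree 2 is G; a perfect octave above that is G — scale degree 2.

G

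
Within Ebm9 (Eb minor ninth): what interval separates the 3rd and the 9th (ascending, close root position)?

Eb minor ninth: Eb–Gb–Bb–Db–F.
That puts Gb below F.
Counting 7 letters and 11 half steps from Gb gives a major seventh.

major seventh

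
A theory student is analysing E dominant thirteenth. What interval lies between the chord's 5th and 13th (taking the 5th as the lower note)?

Spelling the chord: E, G#, B, D, F#, C#.
That puts B below C#.
B up to C# spans 9 letter names and 14 semitones — a major ninth.

major ninth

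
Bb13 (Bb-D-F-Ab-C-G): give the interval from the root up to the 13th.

major thirteenth

That puts Bb below G.
Counting 13 letters and 21 half steps from Bb gives a major thirteenth.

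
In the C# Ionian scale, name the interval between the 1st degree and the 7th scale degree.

C# major: C# D# E# F# G# A# B#.
That puts C# below B#.
Counting 7 letters and 11 half steps from C# gives a major seventh.

major 7th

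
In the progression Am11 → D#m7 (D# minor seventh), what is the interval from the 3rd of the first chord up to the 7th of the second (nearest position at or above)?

The 3rd of Am11 is C; the 7th of D#m7 (D# minor seventh) is C#.
From C to C#: 1 semitone over a unison = augmented.

augmented unison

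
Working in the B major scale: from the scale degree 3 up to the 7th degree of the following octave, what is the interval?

B major: B C# D# E F# G# A#.
So we need the interval from D# up to A#.
Counting 12 letters and 19 half steps from D# gives a perfect twelfth.

perfect 12th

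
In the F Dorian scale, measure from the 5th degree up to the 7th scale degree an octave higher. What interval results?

m10

Spelling the F Dorian scale: F G Ab Bb C D Eb.
So we need the interval from C up to Eb.
10 letter names make it a tenth; at 15 semitones (a half step narrower than major) the quality is minor.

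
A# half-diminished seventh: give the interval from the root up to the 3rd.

Spelling the chord: A# C# E G#.
That puts A# below C#.
From A# to C#: 3 semitones over a third = minor.

minor third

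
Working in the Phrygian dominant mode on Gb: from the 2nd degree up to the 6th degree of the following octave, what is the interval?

perfect twelfth

Gb phrygian dominant: Gb Abb Bb Cb Db Ebb Fb.
2nd degree = Abb; 6th degree (up an octave) = Ebb.
From Abb to Ebb is 19 semitones, exactly the perfect twelfth.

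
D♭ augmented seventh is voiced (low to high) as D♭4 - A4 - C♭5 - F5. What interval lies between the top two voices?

augmented fourth

Those voices are C♭5 and F5.
C♭ up to F is 6 semitones, a half step wider than a perfect fourth, so the interval is augmented.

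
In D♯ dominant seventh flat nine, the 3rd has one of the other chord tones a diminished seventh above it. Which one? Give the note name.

E

D♯7b9 (D♯ dominant seventh flat nine): D♯ F𝄪 A♯ C♯ E.
The 3rd is F𝄪. A diminished seventh above F𝄪 is E.
E is the chord's 9th.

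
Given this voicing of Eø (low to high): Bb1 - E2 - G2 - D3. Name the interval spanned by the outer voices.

major tenth

The outer voices are Bb1 and D3.
Counting 10 letters and 16 half steps from Bb gives a major tenth.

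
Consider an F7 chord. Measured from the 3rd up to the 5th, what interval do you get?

F7 (F dominant seventh): F, A, C, Eb.
That puts A below C.
A up to C is 3 semitones, a half step narrower than a major third, so the interval is minor.

m3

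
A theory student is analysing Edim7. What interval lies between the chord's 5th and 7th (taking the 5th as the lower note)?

minor third

Spelling the chord: E-G-B♭-D♭.
That puts B♭ below D♭.
3 letter names make it a third; at 3 semitones (a half step narrower than major) the quality is minor.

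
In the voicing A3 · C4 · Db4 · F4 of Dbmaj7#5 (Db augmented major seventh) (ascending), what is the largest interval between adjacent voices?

Adjacent intervals: A3→C4 = minor third; C4→Db4 = minor second; Db4→F4 = major third.
The largest is Db4 to F4, a major third (4 semitones).

major third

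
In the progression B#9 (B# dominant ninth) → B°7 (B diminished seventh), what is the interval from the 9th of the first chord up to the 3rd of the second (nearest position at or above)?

diminished second

The 9th of B#9 (B# dominant ninth) is C##; the 3rd of B°7 (B diminished seventh) is D.
2 letter names make it a second; at 0 semitones (a whole step narrower than major) the quality is diminished.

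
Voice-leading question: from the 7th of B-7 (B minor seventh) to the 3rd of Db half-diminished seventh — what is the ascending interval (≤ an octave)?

B-7 (B minor seventh) has A as its 7th, and Db half-diminished seventh has Fb as its 3rd.
6 letter names make it a sixth; at 7 semitones (a whole step narrower than major) the quality is diminished.

diminished 6th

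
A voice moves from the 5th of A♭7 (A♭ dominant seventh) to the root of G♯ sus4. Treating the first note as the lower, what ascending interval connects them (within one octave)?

The 5th of A♭7 (A♭ dominant seventh) is E♭; the root of G♯ sus4 is G♯.
3 letter names make it a third; at 5 semitones (a half step wider than major) the quality is augmented.

augmented 3rd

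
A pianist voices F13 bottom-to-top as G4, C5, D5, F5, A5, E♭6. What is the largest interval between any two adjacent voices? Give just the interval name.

Adjacent intervals: G4→C5 = perfect fourth; C5→D5 = major second; D5→F5 = minor third; F5→A5 = major third; A5→E♭6 = diminished fifth.
The largest is A5 to E♭6, a diminished fifth (6 semitones).

diminished fifth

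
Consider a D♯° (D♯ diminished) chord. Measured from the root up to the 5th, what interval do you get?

diminished fifth

D♯ diminished is spelled D♯-F♯-A.
Root = D♯; 5th = A.
From D♯ to A: 6 semitones over a fifth = diminished.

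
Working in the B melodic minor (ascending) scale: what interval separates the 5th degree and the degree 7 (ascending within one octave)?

The scale runs B C♯ D E F♯ G♯ A♯.
5th degree = F♯; scale degree 7 = A♯.
From F♯ to A♯ is 4 semitones, exactly the major third.

major third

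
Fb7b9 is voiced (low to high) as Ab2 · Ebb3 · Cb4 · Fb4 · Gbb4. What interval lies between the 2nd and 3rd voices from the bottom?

M6

Those voices are Ebb3 and Cb4.
From Ebb to Cb is 9 semitones, exactly the major sixth.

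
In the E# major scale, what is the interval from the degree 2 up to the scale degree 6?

E# major: E# F## G## A# B# C## D##.
So we need the interval from F## up to C##.
From F## to C## is 7 semitones, exactly the perfect fifth.

P5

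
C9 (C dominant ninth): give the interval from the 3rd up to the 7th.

diminished fifth

C dominant ninth is spelled C E G Bb D.
That puts E below Bb.
5 letter names make it a fifth; at 6 semitones (a half step narrower than perfect) the quality is diminished.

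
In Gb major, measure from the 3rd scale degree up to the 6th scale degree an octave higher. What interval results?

Gb major: Gb Ab Bb Cb Db Eb F.
3rd scale degree = Bb; degree 6 (up an octave) = Eb.
Bb up to Eb spans 11 letter names and 17 semitones — a perfect eleventh.

P11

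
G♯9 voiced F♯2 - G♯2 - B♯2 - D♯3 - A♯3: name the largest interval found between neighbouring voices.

P5

Adjacent intervals: F♯2→G♯2 = major second; G♯2→B♯2 = major third; B♯2→D♯3 = minor third; D♯3→A♯3 = perfect fifth.
The largest is D♯3 to A♯3, a perfect fifth (7 semitones).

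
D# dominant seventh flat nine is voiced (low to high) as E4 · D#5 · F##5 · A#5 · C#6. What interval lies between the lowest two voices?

Those voices are E4 and D#5.
Counting 7 letters and 11 half steps from E gives a major seventh.

major seventh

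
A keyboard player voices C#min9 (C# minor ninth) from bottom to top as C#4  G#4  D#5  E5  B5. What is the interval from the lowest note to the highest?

minor 14th

The outer voices are C#4 and B5.
C# up to B is 22 semitones, a half step narrower than a major fourteenth, so the interval is minor.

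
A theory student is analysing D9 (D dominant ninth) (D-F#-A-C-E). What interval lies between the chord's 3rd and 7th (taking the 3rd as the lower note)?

3rd = F#; 7th = C.
From F# to C: 6 semitones over a fifth = diminished.
That tritone between 3rd and 7th is what gives the dominant seventh its pull toward resolution.

diminished fifth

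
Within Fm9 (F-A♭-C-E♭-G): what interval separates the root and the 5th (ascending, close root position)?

perfect fifth

The root is F and the 5th is C.
From F to C is 7 semitones, exactly the perfect fifth.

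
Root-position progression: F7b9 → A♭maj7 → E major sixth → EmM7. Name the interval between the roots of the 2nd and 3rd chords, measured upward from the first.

augmented fifth

The roots are A♭ and E.
From A♭ to E: 8 semitones over a fifth = augmented.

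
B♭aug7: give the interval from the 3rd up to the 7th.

diminished fifth

The chord tones of B♭ augmented seventh are B♭–D–F♯–A♭.
That puts D below A♭.
D up to A♭ is 6 semitones, a half step narrower than a perfect fifth, so the interval is diminished.
This 3–7 tritone is the characteristic tension at the heart of the dominant sound.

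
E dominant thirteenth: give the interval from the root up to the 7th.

m7

The chord tones of E13 are E–G#–B–D–F#–C#.
So we need the interval from E up to D.
From E to D: 10 semitones over a seventh = minor.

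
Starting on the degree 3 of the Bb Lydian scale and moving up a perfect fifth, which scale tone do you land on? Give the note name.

The scale is Bb C D E F G A.
The degree 3 is D; a perfect fifth above that is A — scale degree 7.

A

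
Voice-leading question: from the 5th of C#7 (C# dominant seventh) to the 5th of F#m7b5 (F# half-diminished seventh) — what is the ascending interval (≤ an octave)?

C#7 (C# dominant seventh) has G# as its 5th, and F#m7b5 (F# half-diminished seventh) has C as its 5th.
G# up to C is 4 semitones, a half step narrower than a perfect fourth, so the interval is diminished.

diminished fourth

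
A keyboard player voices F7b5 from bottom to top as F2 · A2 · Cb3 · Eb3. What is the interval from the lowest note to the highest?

m7

The outer voices are F2 and Eb3.
From F to Eb: 10 semitones over a seventh = minor.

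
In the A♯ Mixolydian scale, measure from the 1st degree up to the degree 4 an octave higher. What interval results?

perfect 11th

The scale runs A♯ B♯ C𝄪 D♯ E♯ F𝄪 G♯.
The 1st degree is A♯ and the scale degree 4 (up an octave) is D♯.
A♯ up to D♯ spans 11 letter names and 17 semitones — a perfect eleventh.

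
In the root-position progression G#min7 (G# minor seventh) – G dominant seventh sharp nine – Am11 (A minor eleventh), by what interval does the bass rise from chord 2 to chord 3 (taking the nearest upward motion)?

The roots are G and A.
Counting 2 letters and 2 half steps from G gives a major second.

major 2nd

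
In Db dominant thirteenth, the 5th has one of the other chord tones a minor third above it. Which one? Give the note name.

The chord tones of Db13 are Db–F–Ab–Cb–Eb–Bb.
The 5th is Ab. A minor third above Ab is Cb.
Cb is the chord's 7th.

Cb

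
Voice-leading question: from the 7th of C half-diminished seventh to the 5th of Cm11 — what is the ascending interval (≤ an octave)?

M6

C half-diminished seventh has B♭ as its 7th, and Cm11 has G as its 5th.
From B♭ to G is 9 semitones, exactly the major sixth.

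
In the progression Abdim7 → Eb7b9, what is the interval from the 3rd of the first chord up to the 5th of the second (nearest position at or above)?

major 7th

The 3rd of Abdim7 is Cb; the 5th of Eb7b9 is Bb.
From Cb to Bb is 11 semitones, exactly the major seventh.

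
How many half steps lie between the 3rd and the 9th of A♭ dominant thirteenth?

10

The chord tones of A♭13 are A♭-C-E♭-G♭-B♭-F.
C to B♭ is a minor seventh: 10 semitones.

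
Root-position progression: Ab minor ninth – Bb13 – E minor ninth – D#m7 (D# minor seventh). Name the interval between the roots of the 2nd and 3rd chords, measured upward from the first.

A4

The roots are Bb and E.
From Bb to E: 6 semitones over a fourth = augmented.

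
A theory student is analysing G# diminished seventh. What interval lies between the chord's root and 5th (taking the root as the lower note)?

G#dim7 is spelled G#-B-D-F.
Root = G#; 5th = D.
From G# to D: 6 semitones over a fifth = diminished.

diminished fifth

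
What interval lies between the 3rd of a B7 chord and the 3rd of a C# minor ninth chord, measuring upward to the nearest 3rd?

The 3rd of B7 is D#; the 3rd of C# minor ninth is E.
D# up to E is 1 semitone, a half step narrower than a major second, so the interval is minor.

minor second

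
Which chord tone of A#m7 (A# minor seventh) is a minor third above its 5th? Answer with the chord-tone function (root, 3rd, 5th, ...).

7th

A#-7 is spelled A#–C#–E#–G#.
The 5th is E#. A minor third above E# is G#.
G# is the chord's 7th.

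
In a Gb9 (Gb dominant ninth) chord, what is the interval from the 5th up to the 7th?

minor third

Spelling the chord: Gb-Bb-Db-Fb-Ab.
The 5th is Db and the 7th is Fb.
Db up to Fb is 3 semitones, a half step narrower than a major third, so the interval is minor.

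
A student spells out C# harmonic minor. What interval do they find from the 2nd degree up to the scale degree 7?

major sixth

Spelling C# harmonic minor: C# D# E F# G# A B#.
That puts D# below B#.
From D# to B# is 9 semitones, exactly the major sixth.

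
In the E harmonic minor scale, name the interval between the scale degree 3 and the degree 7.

The scale runs E F# G A B C D#.
So we need the interval from G up to D#.
From G to D#: 8 semitones over a fifth = augmented.

augmented 5th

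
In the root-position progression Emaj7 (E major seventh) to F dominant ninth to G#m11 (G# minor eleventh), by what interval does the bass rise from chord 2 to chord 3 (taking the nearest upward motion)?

augmented second

The roots are F and G#.
F up to G# is 3 semitones, a half step wider than a major second, so the interval is augmented.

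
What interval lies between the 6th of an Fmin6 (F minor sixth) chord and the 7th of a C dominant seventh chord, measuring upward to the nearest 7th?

minor sixth

Fmin6 (F minor sixth) has D as its 6th, and C dominant seventh has Bb as its 7th.
6 letter names make it a sixth; at 8 semitones (a half step narrower than major) the quality is minor.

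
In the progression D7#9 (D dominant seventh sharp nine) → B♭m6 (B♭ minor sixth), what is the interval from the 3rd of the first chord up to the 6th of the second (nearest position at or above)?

minor second

The 3rd of D7#9 (D dominant seventh sharp nine) is F♯; the 6th of B♭m6 (B♭ minor sixth) is G.
From F♯ to G: 1 semitone over a second = minor.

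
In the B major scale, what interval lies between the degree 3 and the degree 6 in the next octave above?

P11

Spelling the B major scale: B C♯ D♯ E F♯ G♯ A♯.
The degree 3 is D♯ and the degree 6 (up an octave) is G♯.
Counting 11 letters and 17 half steps from D♯ gives a perfect eleventh.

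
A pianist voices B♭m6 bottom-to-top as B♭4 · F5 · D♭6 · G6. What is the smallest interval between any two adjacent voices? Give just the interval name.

Adjacent intervals: B♭4→F5 = perfect fifth; F5→D♭6 = minor sixth; D♭6→G6 = augmented fourth.
The smallest is D♭6 to G6, an augmented fourth (6 semitones).

augmented fourth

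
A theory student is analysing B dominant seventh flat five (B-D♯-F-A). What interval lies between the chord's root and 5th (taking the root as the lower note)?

So we need the interval from B up to F.
B up to F is 6 semitones, a half step narrower than a perfect fifth, so the interval is diminished.

diminished 5th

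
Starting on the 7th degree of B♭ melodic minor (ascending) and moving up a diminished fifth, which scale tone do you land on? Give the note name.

The scale is B♭ C D♭ E♭ F G A.
The 7th degree is A; a diminished fifth above that is E♭ — scale degree 4.

Eb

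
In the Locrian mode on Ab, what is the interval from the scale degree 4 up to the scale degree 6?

minor 3rd

Ab locrian: Ab Bbb Cb Db Ebb Fb Gb.
That puts Db below Fb.
From Db to Fb: 3 semitones over a third = minor.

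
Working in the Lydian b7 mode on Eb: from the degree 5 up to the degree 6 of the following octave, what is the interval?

The scale runs Eb F G A Bb C Db.
So we need the interval from Bb up to C.
Bb up to C spans 9 letter names and 14 semitones — a major ninth.

major ninth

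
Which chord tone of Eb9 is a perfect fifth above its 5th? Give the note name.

F

Spelling the chord: Eb, G, Bb, Db, F.
The 5th is Bb. A perfect fifth above Bb is F.
F is the chord's 9th.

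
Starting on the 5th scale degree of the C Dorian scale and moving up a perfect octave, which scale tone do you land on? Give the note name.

G

The scale is C D Eb F G A Bb.
The 5th scale degree is G; a perfect octave above that is G — scale degree 5.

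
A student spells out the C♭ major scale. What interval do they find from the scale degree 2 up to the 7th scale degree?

major 6th

C♭ major: C♭ D♭ E♭ F♭ G♭ A♭ B♭.
The scale degree 2 is D♭ and the 7th scale degree is B♭.
Counting 6 letters and 9 half steps from D♭ gives a major sixth.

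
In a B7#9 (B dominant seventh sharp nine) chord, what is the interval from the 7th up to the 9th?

B dominant seventh sharp nine: B–D#–F#–A–C##.
The 7th is A and the 9th is C##.
3 letter names make it a third; at 5 semitones (a half step wider than major) the quality is augmented.

augmented third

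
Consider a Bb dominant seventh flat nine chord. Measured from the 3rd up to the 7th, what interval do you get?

Bb7b9 (Bb dominant seventh flat nine) is spelled Bb-D-F-Ab-Cb.
The 3rd is D and the 7th is Ab.
D up to Ab is 6 semitones, a half step narrower than a perfect fifth, so the interval is diminished.

diminished fifth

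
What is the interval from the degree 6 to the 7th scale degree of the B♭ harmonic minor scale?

augmented second

B♭ harmonic minor: B♭ C D♭ E♭ F G♭ A.
That puts G♭ below A.
2 letter names make it a second; at 3 semitones (a half step wider than major) the quality is augmented.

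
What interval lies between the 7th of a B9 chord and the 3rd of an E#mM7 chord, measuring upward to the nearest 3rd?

The 7th of B9 is A; the 3rd of E#mM7 is G#.
Counting 7 letters and 11 half steps from A gives a major seventh.

major seventh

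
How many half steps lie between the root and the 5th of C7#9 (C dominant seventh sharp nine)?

C7#9: C-E-G-Bb-D#.
C to G is a perfect fifth: 7 semitones.

7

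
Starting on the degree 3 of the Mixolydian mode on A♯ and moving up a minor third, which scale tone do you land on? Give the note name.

E#

The scale is A♯ B♯ C𝄪 D♯ E♯ F𝄪 G♯.
The degree 3 is C𝄪; a minor third above that is E♯ — scale degree 5.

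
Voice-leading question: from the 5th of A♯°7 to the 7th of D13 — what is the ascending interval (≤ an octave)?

m6

A♯°7 has E as its 5th, and D13 has C as its 7th.
6 letter names make it a sixth; at 8 semitones (a half step narrower than major) the quality is minor.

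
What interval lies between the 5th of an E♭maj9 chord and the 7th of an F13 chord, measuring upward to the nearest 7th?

The 5th of E♭maj9 is B♭; the 7th of F13 is E♭.
B♭ up to E♭ spans 4 letter names and 5 semitones — a perfect fourth.

perfect fourth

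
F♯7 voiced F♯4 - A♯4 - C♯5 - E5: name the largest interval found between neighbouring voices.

M3

Adjacent intervals: F♯4→A♯4 = major third; A♯4→C♯5 = minor third; C♯5→E5 = minor third.
The largest is F♯4 to A♯4, a major third (4 semitones).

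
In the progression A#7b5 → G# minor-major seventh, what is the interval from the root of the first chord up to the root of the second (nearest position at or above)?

The root of A#7b5 is A#; the root of G# minor-major seventh is G#.
A# up to G# is 10 semitones, a half step narrower than a major seventh, so the interval is minor.

minor 7th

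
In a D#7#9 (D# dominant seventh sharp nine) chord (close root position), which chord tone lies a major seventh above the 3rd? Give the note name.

E##

D#7#9 is spelled D#-F##-A#-C#-E##.
The 3rd is F##. A major seventh above F## is E##.
E## is the chord's 9th.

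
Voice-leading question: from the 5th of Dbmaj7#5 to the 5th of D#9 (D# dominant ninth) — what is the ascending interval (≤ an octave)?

Dbmaj7#5 has A as its 5th, and D#9 (D# dominant ninth) has A# as its 5th.
A up to A# is 1 semitone, a half step wider than a perfect unison, so the interval is augmented.

augmented unison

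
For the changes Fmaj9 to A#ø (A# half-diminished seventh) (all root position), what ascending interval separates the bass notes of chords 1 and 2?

The roots are F and A#.
From F to A#: 5 semitones over a third = augmented.

augmented 3rd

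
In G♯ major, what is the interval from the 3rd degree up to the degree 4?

minor second

The scale runs G♯ A♯ B♯ C♯ D♯ E♯ F𝄪.
3rd degree = B♯; 4th degree = C♯.
From B♯ to C♯: 1 semitone over a second = minor.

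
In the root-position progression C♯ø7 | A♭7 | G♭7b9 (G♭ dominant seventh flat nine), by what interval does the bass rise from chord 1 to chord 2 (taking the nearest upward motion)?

diminished sixth

The roots are C♯ and A♭.
6 letter names make it a sixth; at 7 semitones (a whole step narrower than major) the quality is diminished.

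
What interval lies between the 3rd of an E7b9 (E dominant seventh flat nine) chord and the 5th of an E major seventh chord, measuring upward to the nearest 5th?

The 3rd of E7b9 (E dominant seventh flat nine) is G#; the 5th of E major seventh is B.
From G# to B: 3 semitones over a third = minor.

minor 3rd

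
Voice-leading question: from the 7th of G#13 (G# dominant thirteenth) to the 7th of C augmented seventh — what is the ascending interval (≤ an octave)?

diminished fourth

The 7th of G#13 (G# dominant thirteenth) is F#; the 7th of C augmented seventh is Bb.
F# up to Bb is 4 semitones, a half step narrower than a perfect fourth, so the interval is diminished.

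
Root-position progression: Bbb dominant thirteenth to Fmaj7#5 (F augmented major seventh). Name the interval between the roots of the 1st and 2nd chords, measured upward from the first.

The roots are Bbb and F.
From Bbb to F: 8 semitones over a fifth = augmented.

augmented fifth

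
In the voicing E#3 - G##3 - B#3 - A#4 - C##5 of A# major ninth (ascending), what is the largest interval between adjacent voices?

m7

Adjacent intervals: E#3→G##3 = major third; G##3→B#3 = minor third; B#3→A#4 = minor seventh; A#4→C##5 = major third.
The largest is B#3 to A#4, a minor seventh (10 semitones).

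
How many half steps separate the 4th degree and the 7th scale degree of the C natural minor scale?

The scale is C D Eb F G Ab Bb.
F up to Bb is a perfect fourth — 5 semitones.

5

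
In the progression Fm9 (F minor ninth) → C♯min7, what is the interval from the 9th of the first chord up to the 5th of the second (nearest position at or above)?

augmented unison

The 9th of Fm9 (F minor ninth) is G; the 5th of C♯min7 is G♯.
From G to G♯: 1 semitone over a unison = augmented.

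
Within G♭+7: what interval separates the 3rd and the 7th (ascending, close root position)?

Spelling the chord: G♭ B♭ D F♭.
The 3rd is B♭ and the 7th is F♭.
5 letter names make it a fifth; at 6 semitones (a half step narrower than perfect) the quality is diminished.

diminished fifth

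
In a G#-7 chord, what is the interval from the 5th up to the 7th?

G#-7 is spelled G# B D# F#.
So we need the interval from D# up to F#.
D# up to F# is 3 semitones, a half step narrower than a major third, so the interval is minor.

minor third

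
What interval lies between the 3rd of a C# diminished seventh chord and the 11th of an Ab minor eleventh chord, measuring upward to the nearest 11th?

d7

The 3rd of C# diminished seventh is E; the 11th of Ab minor eleventh is Db.
7 letter names make it a seventh; at 9 semitones (a whole step narrower than major) the quality is diminished.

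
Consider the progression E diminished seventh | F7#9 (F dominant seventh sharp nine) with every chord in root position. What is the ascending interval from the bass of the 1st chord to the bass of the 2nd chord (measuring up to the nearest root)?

minor second

The roots are E and F.
E up to F is 1 semitone, a half step narrower than a major second, so the interval is minor.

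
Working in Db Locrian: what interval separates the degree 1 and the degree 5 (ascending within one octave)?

diminished fifth

Spelling Db Locrian: Db Ebb Fb Gb Abb Bbb Cb.
That puts Db below Abb.
From Db to Abb: 6 semitones over a fifth = diminished.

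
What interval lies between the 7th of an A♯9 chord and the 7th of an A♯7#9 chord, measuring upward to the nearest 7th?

A♯9 has G♯ as its 7th, and A♯7#9 has G♯ as its 7th.
G♯ up to G♯ spans 1 letter names and 0 semitones — a perfect unison.

perfect unison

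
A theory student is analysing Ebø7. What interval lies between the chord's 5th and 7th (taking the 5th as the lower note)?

Ebm7b5 is spelled Eb–Gb–Bbb–Db.
5th = Bbb; 7th = Db.
Counting 3 letters and 4 half steps from Bbb gives a major third.

major third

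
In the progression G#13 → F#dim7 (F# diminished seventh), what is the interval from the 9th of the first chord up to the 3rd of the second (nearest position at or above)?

The 9th of G#13 is A#; the 3rd of F#dim7 (F# diminished seventh) is A.
From A# to A: 11 semitones over an octave = diminished.

diminished octave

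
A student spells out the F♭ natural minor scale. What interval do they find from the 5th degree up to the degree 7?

minor 3rd

Spelling the F♭ natural minor scale: F♭ G♭ A𝄫 B𝄫 C♭ D𝄫 E𝄫.
That puts C♭ below E𝄫.
From C♭ to E𝄫: 3 semitones over a third = minor.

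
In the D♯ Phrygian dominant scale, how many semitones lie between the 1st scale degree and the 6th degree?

8

The scale is D♯ E F𝄪 G♯ A♯ B C♯.
D♯ up to B is a minor sixth — 8 semitones.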